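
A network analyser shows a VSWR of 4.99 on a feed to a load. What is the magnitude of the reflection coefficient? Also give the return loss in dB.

|Γ| = (S − 1)/(S + 1) = (4.99 − 1)/(4.99 + 1) = 3.99/5.99
RL = −20·log₁₀|Γ| = −20·log₁₀(0.666)

|Γ| ≈ 0.666; return loss ≈ 3.53 dB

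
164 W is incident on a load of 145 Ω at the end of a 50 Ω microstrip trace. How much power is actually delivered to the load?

P_delivered ≈ 125 W

Γ = (145 − 50)/(145 + 50) = 0.487
|Γ|² = 0.237
P_refl = |Γ|²·P_inc = 38.9 W, P_del = (1 − |Γ|²)·P_inc = 125 W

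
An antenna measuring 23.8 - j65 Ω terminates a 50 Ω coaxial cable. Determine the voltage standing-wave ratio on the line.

VSWR ≈ 5.96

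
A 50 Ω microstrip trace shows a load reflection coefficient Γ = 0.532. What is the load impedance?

Z_L ≈ 164 Ω

Z_L = Z_0·(1 + Γ)/(1 − Γ) = 50·(1.53)/(0.468)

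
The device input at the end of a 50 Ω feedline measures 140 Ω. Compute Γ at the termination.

Γ = 0.474

Γ = (Z_L − Z_0)/(Z_L + Z_0) = (140 − 50)/(140 + 50) = 90/190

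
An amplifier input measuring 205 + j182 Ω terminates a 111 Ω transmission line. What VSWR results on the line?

VSWR ≈ 3.56

Γ = (Z_L − Z_0)/(Z_L + Z_0) = (94 + j182)/(316 + j182)
|Γ| = 205/365 = 0.562
VSWR = (1 + |Γ|)/(1 − |Γ|) = 1.56/0.438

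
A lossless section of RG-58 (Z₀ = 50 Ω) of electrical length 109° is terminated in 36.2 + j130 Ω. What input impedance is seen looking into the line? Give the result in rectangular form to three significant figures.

tan(βl) = tan(109°) = -2.9
Z_in = Z_0·(Z_L + jZ_0·tanβl)/(Z_0 + jZ_L·tanβl)
     = 50·(36.2 − j15.2)/(428 − j105)

Z_in ≈ 4.4 − j0.696 Ω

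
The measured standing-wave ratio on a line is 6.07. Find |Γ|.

|Γ| = (S − 1)/(S + 1) = (6.07 − 1)/(6.07 + 1) = 5.07/7.07

|Γ| ≈ 0.717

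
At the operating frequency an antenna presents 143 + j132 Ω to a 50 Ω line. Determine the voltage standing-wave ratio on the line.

Γ = (Z_L − Z_0)/(Z_L + Z_0) = (93 + j132)/(193 + j132)
|Γ| = 161/234 = 0.691
VSWR = (1 + |Γ|)/(1 − |Γ|) = 1.69/0.309

VSWR ≈ 5.46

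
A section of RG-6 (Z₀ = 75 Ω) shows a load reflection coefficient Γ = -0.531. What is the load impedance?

Z_L ≈ 23 Ω

Z_L = Z_0·(1 + Γ)/(1 − Γ) = 75·(0.469)/(1.53)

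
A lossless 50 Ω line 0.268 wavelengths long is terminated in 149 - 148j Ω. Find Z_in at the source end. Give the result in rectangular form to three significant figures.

βl = 2π × 0.268 = 96.5°
tan(βl) = tan(96.5°) = -8.8
Z_in = Z_0·(Z_L + jZ_0·tanβl)/(Z_0 + jZ_L·tanβl)
     = 50·(149 − j588)/(-1250 − j1310)

Z_in ≈ 8.89 + j14.2 Ω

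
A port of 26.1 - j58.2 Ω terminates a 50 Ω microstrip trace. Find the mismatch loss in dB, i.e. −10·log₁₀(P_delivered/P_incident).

Γ = (-23.9 − j58.2)/(76.1 − j58.2), |Γ| = 0.657
|Γ|² = 0.431, so P_del/P_inc = 1 − |Γ|² = 0.569
ML = −10·log₁₀(1 − |Γ|²)

mismatch loss ≈ 2.45 dB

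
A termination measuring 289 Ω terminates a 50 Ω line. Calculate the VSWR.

VSWR ≈ 5.78

Γ = (289 − 50)/(289 + 50) = 0.705
VSWR = (1 + 0.705)/(1 − 0.705)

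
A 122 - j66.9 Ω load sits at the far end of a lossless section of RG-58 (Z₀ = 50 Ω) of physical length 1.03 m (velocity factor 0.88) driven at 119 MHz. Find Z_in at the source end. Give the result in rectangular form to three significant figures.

Z_in ≈ 162 + j17.1 Ω

λ = v/f = 0.88·c / 119 MHz = 2.22 m
βl = 2π·l/λ = 2π × 0.464 = 167°
tan(βl) = tan(167°) = -0.228
Z_in = Z_0·(Z_L + jZ_0·tanβl)/(Z_0 + jZ_L·tanβl)
     = 50·(122 − j78.3)/(34.7 − j27.9)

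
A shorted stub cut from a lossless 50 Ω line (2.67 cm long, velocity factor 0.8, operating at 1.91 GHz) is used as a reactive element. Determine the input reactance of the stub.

X_in ≈ 208 Ω (inductive)

λ = v/f = 0.8·c / 1.91 GHz = 0.126 m
βl = 2π·l/λ = 2π × 0.212 = 76.5°
tan(βl) = 4.16
For a shorted stub, Z_in = jZ_0·tan(βl)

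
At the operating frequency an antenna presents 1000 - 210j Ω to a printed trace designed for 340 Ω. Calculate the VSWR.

Γ = (Z_L − Z_0)/(Z_L + Z_0) = (660 − j210)/(1340 − j210)
|Γ| = 693/1360 = 0.511
VSWR = (1 + |Γ|)/(1 − |Γ|) = 1.51/0.489

VSWR ≈ 3.09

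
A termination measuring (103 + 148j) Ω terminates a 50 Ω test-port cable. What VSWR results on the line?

Γ = (Z_L − Z_0)/(Z_L + Z_0) = (53 + j148)/(153 + j148)
|Γ| = 157/213 = 0.739
VSWR = (1 + |Γ|)/(1 − |Γ|) = 1.74/0.261

VSWR ≈ 6.65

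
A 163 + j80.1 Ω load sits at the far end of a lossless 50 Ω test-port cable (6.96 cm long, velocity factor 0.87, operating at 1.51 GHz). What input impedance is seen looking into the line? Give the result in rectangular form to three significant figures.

λ = v/f = 0.87·c / 1.51 GHz = 0.173 m
βl = 2π·l/λ = 2π × 0.403 = 145°
tan(βl) = tan(145°) = -0.701
Z_in = Z_0·(Z_L + jZ_0·tanβl)/(Z_0 + jZ_L·tanβl)
     = 50·(163 + j45)/(106 − j114)

Z_in ≈ 25 + j48.1 Ω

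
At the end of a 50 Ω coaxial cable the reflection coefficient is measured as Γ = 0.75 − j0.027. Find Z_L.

Z_L = Z_0·(1 + Γ)/(1 − Γ) = 50·(1.75 − j0.027)/(0.25 + j0.027)

Z_L ≈ 345 − j42.7 Ω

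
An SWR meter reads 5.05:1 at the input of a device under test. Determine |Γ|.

|Γ| ≈ 0.669

|Γ| = (S − 1)/(S + 1) = (5.05 − 1)/(5.05 + 1) = 4.05/6.05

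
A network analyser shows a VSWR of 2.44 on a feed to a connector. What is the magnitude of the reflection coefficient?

|Γ| ≈ 0.419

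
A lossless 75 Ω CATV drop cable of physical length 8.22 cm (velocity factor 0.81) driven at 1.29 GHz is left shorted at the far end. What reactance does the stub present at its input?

λ = v/f = 0.81·c / 1.29 GHz = 0.188 m
βl = 2π·l/λ = 2π × 0.436 = 157°
tan(βl) = -0.423
For a shorted stub, Z_in = jZ_0·tan(βl)

X_in ≈ -31.7 Ω (capacitive)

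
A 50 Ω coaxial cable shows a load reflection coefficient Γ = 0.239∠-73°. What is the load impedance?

Z_L = Z_0·(1 + Γ)/(1 − Γ) = 50·(1.07 − j0.229)/(0.93 + j0.229)

Z_L ≈ 51.4 − j24.9 Ω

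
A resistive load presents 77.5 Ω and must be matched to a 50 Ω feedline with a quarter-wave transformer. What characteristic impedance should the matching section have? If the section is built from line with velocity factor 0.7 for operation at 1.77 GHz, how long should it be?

Z_qwt = √(Z_0·R_L) = √(50 × 77.5) = √3875
λ = 0.7·c/f = 0.119 m, so l = λ/4 = 0.0297 m

Z_qwt ≈ 62.2 Ω; length ≈ 2.97 cm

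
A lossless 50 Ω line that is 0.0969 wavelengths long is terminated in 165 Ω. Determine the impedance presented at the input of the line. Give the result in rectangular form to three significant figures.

βl = 2π × 0.0969 = 34.9°
tan(βl) = tan(34.9°) = 0.697
Z_in = Z_0·(Z_L + jZ_0·tanβl)/(Z_0 + jZ_L·tanβl)
     = 50·(165 + j34.9)/(50 + j115)

Z_in ≈ 39 − j54.8 Ω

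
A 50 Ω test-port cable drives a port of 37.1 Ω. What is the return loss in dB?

Γ = (37.1 − 50)/(37.1 + 50) = -0.148
RL = −20·log₁₀|Γ| = −20·log₁₀(0.148)

RL ≈ 16.6 dB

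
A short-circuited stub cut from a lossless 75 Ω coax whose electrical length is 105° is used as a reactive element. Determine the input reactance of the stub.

tan(βl) = -3.73
For a short-circuited stub, Z_in = jZ_0·tan(βl)

X_in ≈ -280 Ω (capacitive)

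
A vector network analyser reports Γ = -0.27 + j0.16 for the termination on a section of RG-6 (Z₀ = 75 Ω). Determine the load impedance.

Z_L = Z_0·(1 + Γ)/(1 − Γ) = 75·(0.73 + j0.16)/(1.27 − j0.16)

Z_L ≈ 41.3 + j14.6 Ω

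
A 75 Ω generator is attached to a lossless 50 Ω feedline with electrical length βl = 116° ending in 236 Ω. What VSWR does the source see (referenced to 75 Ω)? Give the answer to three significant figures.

VSWR ≈ 6.34

tan(βl) = -2.05
Z_in = Z_0·(Z_L + jZ_0·tanβl)/(Z_0 + jZ_L·tanβl) = 13 + j23 Ω
Γ_s = (Z_in − Z_s)/(Z_in + Z_s) = (-62 + j23)/(88 + j23), |Γ_s| = 0.728
VSWR = (1 + |Γ_s|)/(1 − |Γ_s|)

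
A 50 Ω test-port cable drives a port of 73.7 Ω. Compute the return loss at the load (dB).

Γ = (73.7 − 50)/(73.7 + 50) = 0.192
RL = −20·log₁₀|Γ| = −20·log₁₀(0.192)

RL ≈ 14.4 dB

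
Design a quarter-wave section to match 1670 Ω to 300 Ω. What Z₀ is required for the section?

Z_qwt ≈ 708 Ω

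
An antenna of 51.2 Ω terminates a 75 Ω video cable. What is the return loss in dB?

Γ = (51.2 − 75)/(51.2 + 75) = -0.189
RL = −20·log₁₀|Γ| = −20·log₁₀(0.189)

RL ≈ 14.5 dB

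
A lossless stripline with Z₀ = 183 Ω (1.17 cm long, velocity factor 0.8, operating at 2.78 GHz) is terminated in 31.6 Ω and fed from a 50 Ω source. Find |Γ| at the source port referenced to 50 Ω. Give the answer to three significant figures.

λ = v/f = 0.8·c / 2.78 GHz = 0.0863 m
βl = 2π·l/λ = 2π × 0.136 = 48.8°
tan(βl) = 1.14
Z_in = Z_0·(Z_L + jZ_0·tanβl)/(Z_0 + jZ_L·tanβl) = 70.1 + j195 Ω
Γ_s = (Z_in − Z_s)/(Z_in + Z_s) = (20.1 + j195)/(120 + j195), |Γ_s| = 0.856

|Γ| ≈ 0.856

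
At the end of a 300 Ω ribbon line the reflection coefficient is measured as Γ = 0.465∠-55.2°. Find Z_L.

Z_L ≈ 343 − j334 Ω

Z_L = Z_0·(1 + Γ)/(1 − Γ) = 300·(1.27 − j0.382)/(0.735 + j0.382)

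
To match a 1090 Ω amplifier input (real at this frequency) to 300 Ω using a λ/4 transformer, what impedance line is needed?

Z_qwt = √(Z_0·R_L) = √(300 × 1090) = √327000

Z_qwt ≈ 572 Ω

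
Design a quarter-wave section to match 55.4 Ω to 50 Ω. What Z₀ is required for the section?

Z_qwt = √(Z_0·R_L) = √(50 × 55.4) = √2770

Z_qwt ≈ 52.6 Ω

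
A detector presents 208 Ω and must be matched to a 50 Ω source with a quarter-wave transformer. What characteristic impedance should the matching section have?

Z_qwt ≈ 102 Ω

Z_qwt = √(Z_0·R_L) = √(50 × 208) = √10400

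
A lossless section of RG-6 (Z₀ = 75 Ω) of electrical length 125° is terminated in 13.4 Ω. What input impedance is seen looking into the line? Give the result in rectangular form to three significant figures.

tan(βl) = tan(125°) = -1.43
Z_in = Z_0·(Z_L + jZ_0·tanβl)/(Z_0 + jZ_L·tanβl)
     = 75·(13.4 − j107)/(75 − j19.1)

Z_in ≈ 38.2 − j97.4 Ω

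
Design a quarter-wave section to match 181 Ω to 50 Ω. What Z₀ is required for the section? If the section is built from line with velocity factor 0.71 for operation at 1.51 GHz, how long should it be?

Z_qwt = √(Z_0·R_L) = √(50 × 181) = √9050
λ = 0.71·c/f = 0.141 m, so l = λ/4 = 0.0353 m

Z_qwt ≈ 95.1 Ω; length ≈ 3.53 cm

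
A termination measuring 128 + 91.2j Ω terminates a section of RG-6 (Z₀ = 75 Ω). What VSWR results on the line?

Γ = (Z_L − Z_0)/(Z_L + Z_0) = (53 + j91.2)/(203 + j91.2)
|Γ| = 105/223 = 0.474
VSWR = (1 + |Γ|)/(1 − |Γ|) = 1.47/0.526

VSWR ≈ 2.8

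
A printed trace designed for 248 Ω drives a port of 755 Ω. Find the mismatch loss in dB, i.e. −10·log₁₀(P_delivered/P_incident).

Γ = (755 − 248)/(755 + 248) = 0.505
|Γ|² = 0.256, so P_del/P_inc = 1 − |Γ|² = 0.744
ML = −10·log₁₀(1 − |Γ|²)

mismatch loss ≈ 1.28 dB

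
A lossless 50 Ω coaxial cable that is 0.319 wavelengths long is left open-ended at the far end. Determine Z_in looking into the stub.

Z_in ≈ +j23.1 Ω

βl = 2π × 0.319 = 115°
tan(βl) = -2.16
For an open-ended stub, Z_in = −jZ_0·cot(βl) = −jZ_0/tan(βl)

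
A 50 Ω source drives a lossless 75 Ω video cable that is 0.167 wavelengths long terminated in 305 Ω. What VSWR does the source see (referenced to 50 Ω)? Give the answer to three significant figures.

VSWR ≈ 3.59

βl = 2π × 0.167 = 60.1°
tan(βl) = 1.74
Z_in = Z_0·(Z_L + jZ_0·tanβl)/(Z_0 + jZ_L·tanβl) = 24.1 − j39.7 Ω
Γ_s = (Z_in − Z_s)/(Z_in + Z_s) = (-25.9 − j39.7)/(74.1 − j39.7), |Γ_s| = 0.564
VSWR = (1 + |Γ_s|)/(1 − |Γ_s|)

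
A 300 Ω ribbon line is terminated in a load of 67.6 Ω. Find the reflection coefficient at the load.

Γ = -0.632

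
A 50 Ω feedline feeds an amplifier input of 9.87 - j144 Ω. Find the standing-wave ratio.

VSWR ≈ 47.3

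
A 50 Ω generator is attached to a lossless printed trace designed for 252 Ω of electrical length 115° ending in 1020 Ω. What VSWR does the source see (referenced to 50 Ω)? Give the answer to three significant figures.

tan(βl) = -2.14
Z_in = Z_0·(Z_L + jZ_0·tanβl)/(Z_0 + jZ_L·tanβl) = 74.8 + j109 Ω
Γ_s = (Z_in − Z_s)/(Z_in + Z_s) = (24.8 + j109)/(125 + j109), |Γ_s| = 0.674
VSWR = (1 + |Γ_s|)/(1 − |Γ_s|)

VSWR ≈ 5.14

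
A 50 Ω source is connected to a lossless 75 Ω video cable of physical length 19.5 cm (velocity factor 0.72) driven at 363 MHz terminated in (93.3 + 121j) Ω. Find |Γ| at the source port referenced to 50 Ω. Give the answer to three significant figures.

|Γ| ≈ 0.447

λ = v/f = 0.72·c / 363 MHz = 0.595 m
βl = 2π·l/λ = 2π × 0.328 = 118°
tan(βl) = -1.88
Z_in = Z_0·(Z_L + jZ_0·tanβl)/(Z_0 + jZ_L·tanβl) = 19.5 + j6.29 Ω
Γ_s = (Z_in − Z_s)/(Z_in + Z_s) = (-30.5 + j6.29)/(69.5 + j6.29), |Γ_s| = 0.447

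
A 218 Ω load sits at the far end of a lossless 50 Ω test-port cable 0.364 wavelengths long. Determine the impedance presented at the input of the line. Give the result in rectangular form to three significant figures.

βl = 2π × 0.364 = 131°
tan(βl) = tan(131°) = -1.15
Z_in = Z_0·(Z_L + jZ_0·tanβl)/(Z_0 + jZ_L·tanβl)
     = 50·(218 − j57.4)/(50 − j250)

Z_in ≈ 19.4 + j39.7 Ω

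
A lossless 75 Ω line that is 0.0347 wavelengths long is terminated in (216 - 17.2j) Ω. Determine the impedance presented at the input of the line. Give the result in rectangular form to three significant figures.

Z_in ≈ 150 − j91.6 Ω

βl = 2π × 0.0347 = 12.5°
tan(βl) = tan(12.5°) = 0.222
Z_in = Z_0·(Z_L + jZ_0·tanβl)/(Z_0 + jZ_L·tanβl)
     = 75·(216 − j0.584)/(78.8 + j47.9)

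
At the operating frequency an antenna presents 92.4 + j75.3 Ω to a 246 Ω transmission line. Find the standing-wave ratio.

VSWR ≈ 2.95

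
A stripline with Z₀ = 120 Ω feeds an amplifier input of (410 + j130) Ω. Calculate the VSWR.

VSWR ≈ 3.79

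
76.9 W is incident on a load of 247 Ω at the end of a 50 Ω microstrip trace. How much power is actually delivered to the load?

Γ = (247 − 50)/(247 + 50) = 0.663
|Γ|² = 0.44
P_refl = |Γ|²·P_inc = 33.8 W, P_del = (1 − |Γ|²)·P_inc = 43.1 W

P_delivered ≈ 43.1 W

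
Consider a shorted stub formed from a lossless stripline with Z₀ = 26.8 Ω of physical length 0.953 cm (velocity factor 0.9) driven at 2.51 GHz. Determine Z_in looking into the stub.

λ = v/f = 0.9·c / 2.51 GHz = 0.108 m
βl = 2π·l/λ = 2π × 0.0886 = 31.9°
tan(βl) = 0.622
For a shorted stub, Z_in = jZ_0·tan(βl)

Z_in ≈ +j16.7 Ω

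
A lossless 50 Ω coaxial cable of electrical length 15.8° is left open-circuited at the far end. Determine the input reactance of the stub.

tan(βl) = 0.283
For an open-circuited stub, Z_in = −jZ_0·cot(βl) = −jZ_0/tan(βl)

X_in ≈ -177 Ω (capacitive)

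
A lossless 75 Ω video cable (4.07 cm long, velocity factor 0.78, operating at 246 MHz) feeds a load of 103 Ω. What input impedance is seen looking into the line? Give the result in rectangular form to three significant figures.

Z_in ≈ 96.9 − j16 Ω

λ = v/f = 0.78·c / 246 MHz = 0.951 m
βl = 2π·l/λ = 2π × 0.0428 = 15.4°
tan(βl) = tan(15.4°) = 0.276
Z_in = Z_0·(Z_L + jZ_0·tanβl)/(Z_0 + jZ_L·tanβl)
     = 75·(103 + j20.7)/(75 + j28.4)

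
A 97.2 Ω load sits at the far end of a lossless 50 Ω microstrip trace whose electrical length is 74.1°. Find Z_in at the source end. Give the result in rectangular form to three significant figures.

Z_in ≈ 27.2 − j10.3 Ω

tan(βl) = tan(74.1°) = 3.51
Z_in = Z_0·(Z_L + jZ_0·tanβl)/(Z_0 + jZ_L·tanβl)
     = 50·(97.2 + j176)/(50 + j341)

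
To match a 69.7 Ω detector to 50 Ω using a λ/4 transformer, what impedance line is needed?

Z_qwt ≈ 59 Ω

Z_qwt = √(Z_0·R_L) = √(50 × 69.7) = √3485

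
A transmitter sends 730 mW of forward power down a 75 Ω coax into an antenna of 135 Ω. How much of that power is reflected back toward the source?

Γ = (135 − 75)/(135 + 75) = 0.286
|Γ|² = 0.0816
P_refl = |Γ|²·P_inc = 59.6 mW, P_del = (1 − |Γ|²)·P_inc = 670 mW

P_reflected ≈ 59.6 mW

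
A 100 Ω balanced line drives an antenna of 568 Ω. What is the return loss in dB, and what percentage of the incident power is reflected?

RL ≈ 3.09 dB; 49.1% of incident power reflected

Γ = (568 − 100)/(568 + 100) = 0.701
RL = −20·log₁₀(0.701) = 3.09 dB
P_refl/P_inc = |Γ|² = 0.491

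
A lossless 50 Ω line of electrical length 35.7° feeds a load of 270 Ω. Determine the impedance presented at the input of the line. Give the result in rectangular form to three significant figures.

tan(βl) = tan(35.7°) = 0.719
Z_in = Z_0·(Z_L + jZ_0·tanβl)/(Z_0 + jZ_L·tanβl)
     = 50·(270 + j35.9)/(50 + j194)

Z_in ≈ 25.5 − j63 Ω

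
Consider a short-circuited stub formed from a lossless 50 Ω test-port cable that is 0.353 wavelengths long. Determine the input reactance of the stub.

X_in ≈ -66.2 Ω (capacitive)

βl = 2π × 0.353 = 127°
tan(βl) = -1.32
For a short-circuited stub, Z_in = jZ_0·tan(βl)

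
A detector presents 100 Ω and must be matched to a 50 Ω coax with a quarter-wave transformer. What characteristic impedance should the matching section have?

Z_qwt ≈ 70.7 Ω

Z_qwt = √(Z_0·R_L) = √(50 × 100) = √5000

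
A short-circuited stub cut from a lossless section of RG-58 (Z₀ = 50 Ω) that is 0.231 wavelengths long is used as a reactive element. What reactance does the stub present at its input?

X_in ≈ 417 Ω (inductive)

βl = 2π × 0.231 = 83.2°
tan(βl) = 8.34
For a short-circuited stub, Z_in = jZ_0·tan(βl)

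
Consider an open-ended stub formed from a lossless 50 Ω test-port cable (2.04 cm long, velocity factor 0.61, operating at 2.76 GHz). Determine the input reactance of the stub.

X_in ≈ 19 Ω (inductive)

λ = v/f = 0.61·c / 2.76 GHz = 0.0663 m
βl = 2π·l/λ = 2π × 0.308 = 111°
tan(βl) = -2.64
For an open-ended stub, Z_in = −jZ_0·cot(βl) = −jZ_0/tan(βl)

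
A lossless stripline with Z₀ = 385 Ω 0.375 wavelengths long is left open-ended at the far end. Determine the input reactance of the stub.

βl = 2π × 0.375 = 135°
tan(βl) = -1
For an open-ended stub, Z_in = −jZ_0·cot(βl) = −jZ_0/tan(βl)

X_in ≈ 385 Ω (inductive)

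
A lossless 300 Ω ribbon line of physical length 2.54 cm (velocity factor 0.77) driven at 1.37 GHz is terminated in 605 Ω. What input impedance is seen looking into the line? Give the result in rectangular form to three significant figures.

λ = v/f = 0.77·c / 1.37 GHz = 0.169 m
βl = 2π·l/λ = 2π × 0.151 = 54.2°
tan(βl) = tan(54.2°) = 1.39
Z_in = Z_0·(Z_L + jZ_0·tanβl)/(Z_0 + jZ_L·tanβl)
     = 300·(605 + j416)/(300 + j840)

Z_in ≈ 200 − j145 Ω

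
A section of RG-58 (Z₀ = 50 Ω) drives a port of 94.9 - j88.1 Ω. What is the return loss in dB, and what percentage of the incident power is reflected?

Γ = (44.9 − j88.1)/(144.9 − j88.1), |Γ| = 0.583
RL = −20·log₁₀(0.583) = 4.69 dB
P_refl/P_inc = |Γ|² = 0.34

RL ≈ 4.69 dB; 34% of incident power reflected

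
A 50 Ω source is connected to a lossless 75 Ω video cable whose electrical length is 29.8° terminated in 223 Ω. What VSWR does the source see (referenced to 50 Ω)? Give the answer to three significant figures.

tan(βl) = 0.573
Z_in = Z_0·(Z_L + jZ_0·tanβl)/(Z_0 + jZ_L·tanβl) = 75.9 − j86.4 Ω
Γ_s = (Z_in − Z_s)/(Z_in + Z_s) = (25.9 − j86.4)/(126 − j86.4), |Γ_s| = 0.59
VSWR = (1 + |Γ_s|)/(1 − |Γ_s|)

VSWR ≈ 3.88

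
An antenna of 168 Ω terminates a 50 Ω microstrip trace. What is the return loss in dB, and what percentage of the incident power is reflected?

Γ = (168 − 50)/(168 + 50) = 0.541
RL = −20·log₁₀(0.541) = 5.33 dB
P_refl/P_inc = |Γ|² = 0.293

RL ≈ 5.33 dB; 29.3% of incident power reflected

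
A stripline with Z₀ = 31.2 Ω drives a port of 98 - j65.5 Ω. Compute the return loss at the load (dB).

Γ = (66.8 − j65.5)/(129.2 − j65.5), |Γ| = 0.646
RL = −20·log₁₀|Γ| = −20·log₁₀(0.646)

RL ≈ 3.8 dB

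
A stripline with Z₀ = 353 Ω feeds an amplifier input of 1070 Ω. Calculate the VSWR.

VSWR ≈ 3.03

Γ = (1070 − 353)/(1070 + 353) = 0.504
VSWR = (1 + 0.504)/(1 − 0.504)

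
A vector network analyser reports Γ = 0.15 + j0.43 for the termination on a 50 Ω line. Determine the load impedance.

Z_L ≈ 43.7 + j47.4 Ω

Z_L = Z_0·(1 + Γ)/(1 − Γ) = 50·(1.15 + j0.43)/(0.85 − j0.43)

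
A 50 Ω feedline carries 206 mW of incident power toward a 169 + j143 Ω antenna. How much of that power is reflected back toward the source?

|Γ| = |(119 + j143)/(219 + j143)| = 0.711
|Γ|² = 0.506
P_refl = |Γ|²·P_inc = 104 mW, P_del = (1 − |Γ|²)·P_inc = 102 mW

P_reflected ≈ 104 mW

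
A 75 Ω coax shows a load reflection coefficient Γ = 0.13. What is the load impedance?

Z_L ≈ 97.4 Ω

Z_L = Z_0·(1 + Γ)/(1 − Γ) = 75·(1.13)/(0.87)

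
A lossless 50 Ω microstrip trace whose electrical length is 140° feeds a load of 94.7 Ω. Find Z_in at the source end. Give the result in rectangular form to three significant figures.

Z_in ≈ 45.8 + j30.8 Ω

tan(βl) = tan(140°) = -0.839
Z_in = Z_0·(Z_L + jZ_0·tanβl)/(Z_0 + jZ_L·tanβl)
     = 50·(94.7 − j42)/(50 − j79.5)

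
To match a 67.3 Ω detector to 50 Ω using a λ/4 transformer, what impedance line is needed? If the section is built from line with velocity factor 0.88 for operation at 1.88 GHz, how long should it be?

Z_qwt ≈ 58 Ω; length ≈ 3.51 cm

Z_qwt = √(Z_0·R_L) = √(50 × 67.3) = √3365
λ = 0.88·c/f = 0.14 m, so l = λ/4 = 0.0351 m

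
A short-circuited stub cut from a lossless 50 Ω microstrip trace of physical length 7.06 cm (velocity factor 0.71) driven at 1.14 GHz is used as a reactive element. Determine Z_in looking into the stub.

λ = v/f = 0.71·c / 1.14 GHz = 0.187 m
βl = 2π·l/λ = 2π × 0.378 = 136°
tan(βl) = -0.965
For a short-circuited stub, Z_in = jZ_0·tan(βl)

Z_in ≈ −j48.2 Ω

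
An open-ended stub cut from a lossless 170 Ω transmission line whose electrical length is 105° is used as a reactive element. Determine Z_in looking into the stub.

tan(βl) = -3.73
For an open-ended stub, Z_in = −jZ_0·cot(βl) = −jZ_0/tan(βl)

Z_in ≈ +j45.6 Ω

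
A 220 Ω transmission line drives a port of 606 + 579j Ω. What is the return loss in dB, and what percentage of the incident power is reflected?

Γ = (386 + j579)/(826 + j579), |Γ| = 0.69
RL = −20·log₁₀(0.69) = 3.22 dB
P_refl/P_inc = |Γ|² = 0.476

RL ≈ 3.22 dB; 47.6% of incident power reflected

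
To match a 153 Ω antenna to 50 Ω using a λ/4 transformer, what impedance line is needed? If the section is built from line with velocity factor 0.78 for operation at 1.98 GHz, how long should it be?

Z_qwt = √(Z_0·R_L) = √(50 × 153) = √7650
λ = 0.78·c/f = 0.118 m, so l = λ/4 = 0.0295 m

Z_qwt ≈ 87.5 Ω; length ≈ 2.95 cm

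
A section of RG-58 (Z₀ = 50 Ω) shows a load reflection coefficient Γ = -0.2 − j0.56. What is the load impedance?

Z_L ≈ 18.4 − j31.9 Ω

Z_L = Z_0·(1 + Γ)/(1 − Γ) = 50·(0.8 − j0.56)/(1.2 + j0.56)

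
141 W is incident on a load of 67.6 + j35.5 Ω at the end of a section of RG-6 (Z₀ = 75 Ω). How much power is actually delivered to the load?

P_delivered ≈ 132 W

|Γ| = |(-7.4 + j35.5)/(142.6 + j35.5)| = 0.247
|Γ|² = 0.0609
P_refl = |Γ|²·P_inc = 8.59 W, P_del = (1 − |Γ|²)·P_inc = 132 W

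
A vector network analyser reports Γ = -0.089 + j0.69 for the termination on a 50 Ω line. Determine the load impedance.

Z_L ≈ 15.5 + j41.5 Ω

Z_L = Z_0·(1 + Γ)/(1 − Γ) = 50·(0.911 + j0.69)/(1.09 − j0.69)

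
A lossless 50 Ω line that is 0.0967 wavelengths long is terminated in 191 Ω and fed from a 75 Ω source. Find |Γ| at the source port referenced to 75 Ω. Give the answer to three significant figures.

|Γ| ≈ 0.568

βl = 2π × 0.0967 = 34.8°
tan(βl) = 0.695
Z_in = Z_0·(Z_L + jZ_0·tanβl)/(Z_0 + jZ_L·tanβl) = 35.2 − j58.7 Ω
Γ_s = (Z_in − Z_s)/(Z_in + Z_s) = (-39.8 − j58.7)/(110 − j58.7), |Γ_s| = 0.568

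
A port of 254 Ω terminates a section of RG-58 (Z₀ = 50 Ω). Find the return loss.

Γ = (254 − 50)/(254 + 50) = 0.671
RL = −20·log₁₀|Γ| = −20·log₁₀(0.671)

RL ≈ 3.46 dB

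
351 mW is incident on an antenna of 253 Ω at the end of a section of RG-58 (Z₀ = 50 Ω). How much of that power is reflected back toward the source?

Γ = (253 − 50)/(253 + 50) = 0.67
|Γ|² = 0.449
P_refl = |Γ|²·P_inc = 158 mW, P_del = (1 − |Γ|²)·P_inc = 193 mW

P_reflected ≈ 158 mW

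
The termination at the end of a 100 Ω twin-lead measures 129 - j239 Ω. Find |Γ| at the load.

|Γ| ≈ 0.727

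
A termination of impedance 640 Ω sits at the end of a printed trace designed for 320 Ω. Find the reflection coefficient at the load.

Γ = 0.333

Γ = (Z_L − Z_0)/(Z_L + Z_0) = (640 − 320)/(640 + 320) = 320/960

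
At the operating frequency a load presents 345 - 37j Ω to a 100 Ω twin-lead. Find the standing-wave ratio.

Γ = (Z_L − Z_0)/(Z_L + Z_0) = (245 − j37)/(445 − j37)
|Γ| = 248/447 = 0.555
VSWR = (1 + |Γ|)/(1 − |Γ|) = 1.55/0.445

VSWR ≈ 3.49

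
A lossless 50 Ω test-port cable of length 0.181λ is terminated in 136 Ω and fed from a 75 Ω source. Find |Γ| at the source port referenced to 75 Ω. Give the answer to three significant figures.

|Γ| ≈ 0.575

βl = 2π × 0.181 = 65.2°
tan(βl) = 2.16
Z_in = Z_0·(Z_L + jZ_0·tanβl)/(Z_0 + jZ_L·tanβl) = 21.7 − j19.5 Ω
Γ_s = (Z_in − Z_s)/(Z_in + Z_s) = (-53.3 − j19.5)/(96.7 − j19.5), |Γ_s| = 0.575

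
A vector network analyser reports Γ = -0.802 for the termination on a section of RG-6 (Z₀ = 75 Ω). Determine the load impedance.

Z_L = Z_0·(1 + Γ)/(1 − Γ) = 75·(0.198)/(1.8)

Z_L ≈ 8.24 Ω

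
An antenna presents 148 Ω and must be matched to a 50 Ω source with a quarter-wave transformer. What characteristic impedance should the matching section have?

Z_qwt = √(Z_0·R_L) = √(50 × 148) = √7400

Z_qwt ≈ 86 Ω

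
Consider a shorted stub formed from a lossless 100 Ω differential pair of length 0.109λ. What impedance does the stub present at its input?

Z_in ≈ +j81.7 Ω

βl = 2π × 0.109 = 39.2°
tan(βl) = 0.817
For a shorted stub, Z_in = jZ_0·tan(βl)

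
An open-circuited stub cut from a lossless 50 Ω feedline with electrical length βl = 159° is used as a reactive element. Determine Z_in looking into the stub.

tan(βl) = -0.384
For an open-circuited stub, Z_in = −jZ_0·cot(βl) = −jZ_0/tan(βl)

Z_in ≈ +j130 Ω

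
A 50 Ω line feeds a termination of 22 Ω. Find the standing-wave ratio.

For a purely resistive load, VSWR = R_L/Z_0 or Z_0/R_L (whichever > 1) = 50/22

VSWR ≈ 2.27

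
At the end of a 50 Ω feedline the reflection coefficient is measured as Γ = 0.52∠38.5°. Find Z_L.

Z_L = Z_0·(1 + Γ)/(1 − Γ) = 50·(1.41 + j0.324)/(0.593 − j0.324)

Z_L ≈ 79.9 + j70.9 Ω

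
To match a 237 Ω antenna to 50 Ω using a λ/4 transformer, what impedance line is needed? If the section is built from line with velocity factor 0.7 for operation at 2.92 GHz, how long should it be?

Z_qwt = √(Z_0·R_L) = √(50 × 237) = √11850
λ = 0.7·c/f = 0.0719 m, so l = λ/4 = 0.018 m

Z_qwt ≈ 109 Ω; length ≈ 1.8 cm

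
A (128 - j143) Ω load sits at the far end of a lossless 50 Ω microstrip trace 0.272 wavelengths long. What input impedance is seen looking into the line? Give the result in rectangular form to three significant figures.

Z_in ≈ 9.35 + j16.9 Ω

βl = 2π × 0.272 = 97.9°
tan(βl) = tan(97.9°) = -7.19
Z_in = Z_0·(Z_L + jZ_0·tanβl)/(Z_0 + jZ_L·tanβl)
     = 50·(128 − j502)/(-978 − j920)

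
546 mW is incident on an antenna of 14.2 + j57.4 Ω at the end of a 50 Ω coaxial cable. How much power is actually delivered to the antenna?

P_delivered ≈ 209 mW

|Γ| = |(-35.8 + j57.4)/(64.2 + j57.4)| = 0.786
|Γ|² = 0.617
P_refl = |Γ|²·P_inc = 337 mW, P_del = (1 − |Γ|²)·P_inc = 209 mW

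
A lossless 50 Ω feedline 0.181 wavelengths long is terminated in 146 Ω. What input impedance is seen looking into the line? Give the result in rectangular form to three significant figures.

Z_in ≈ 20.3 − j19.9 Ω

βl = 2π × 0.181 = 65.2°
tan(βl) = tan(65.2°) = 2.16
Z_in = Z_0·(Z_L + jZ_0·tanβl)/(Z_0 + jZ_L·tanβl)
     = 50·(146 + j108)/(50 + j315)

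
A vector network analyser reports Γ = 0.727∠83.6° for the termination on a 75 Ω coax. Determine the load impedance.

Z_L = Z_0·(1 + Γ)/(1 − Γ) = 75·(1.08 + j0.722)/(0.919 − j0.722)

Z_L ≈ 25.9 + j79.3 Ω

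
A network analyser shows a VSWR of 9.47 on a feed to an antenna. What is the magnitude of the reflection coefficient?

|Γ| = (S − 1)/(S + 1) = (9.47 − 1)/(9.47 + 1) = 8.47/10.5

|Γ| ≈ 0.809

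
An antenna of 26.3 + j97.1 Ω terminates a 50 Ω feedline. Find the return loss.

RL ≈ 1.84 dB

Γ = (-23.7 + j97.1)/(76.3 + j97.1), |Γ| = 0.809
RL = −20·log₁₀|Γ| = −20·log₁₀(0.809)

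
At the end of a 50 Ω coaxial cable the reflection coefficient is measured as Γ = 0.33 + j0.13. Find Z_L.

Z_L ≈ 93.8 + j27.9 Ω

Z_L = Z_0·(1 + Γ)/(1 − Γ) = 50·(1.33 + j0.13)/(0.67 − j0.13)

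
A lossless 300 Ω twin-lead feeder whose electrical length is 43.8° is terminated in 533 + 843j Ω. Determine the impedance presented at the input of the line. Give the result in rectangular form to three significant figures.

Z_in ≈ 177 − j489 Ω

tan(βl) = tan(43.8°) = 0.959
Z_in = Z_0·(Z_L + jZ_0·tanβl)/(Z_0 + jZ_L·tanβl)
     = 300·(533 + j1130)/(-508 + j511)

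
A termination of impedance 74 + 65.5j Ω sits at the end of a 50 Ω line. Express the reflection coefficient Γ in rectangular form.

Γ ≈ 0.369 + j0.333

Γ = (Z_L − Z_0)/(Z_L + Z_0) = (24 + j65.5)/(124 + j65.5)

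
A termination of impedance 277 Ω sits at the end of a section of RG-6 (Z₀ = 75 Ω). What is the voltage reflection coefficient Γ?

Γ = 0.574

Γ = (Z_L − Z_0)/(Z_L + Z_0) = (277 − 75)/(277 + 75) = 202/352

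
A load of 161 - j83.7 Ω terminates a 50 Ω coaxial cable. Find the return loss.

RL ≈ 4.26 dB

Γ = (111 − j83.7)/(211 − j83.7), |Γ| = 0.612
RL = −20·log₁₀|Γ| = −20·log₁₀(0.612)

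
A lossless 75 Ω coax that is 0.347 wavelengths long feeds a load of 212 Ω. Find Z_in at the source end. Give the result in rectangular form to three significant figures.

βl = 2π × 0.347 = 125°
tan(βl) = tan(125°) = -1.43
Z_in = Z_0·(Z_L + jZ_0·tanβl)/(Z_0 + jZ_L·tanβl)
     = 75·(212 − j107)/(75 − j304)

Z_in ≈ 37.2 + j43.2 Ω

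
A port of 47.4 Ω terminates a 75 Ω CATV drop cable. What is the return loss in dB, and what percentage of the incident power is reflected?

Γ = (47.4 − 75)/(47.4 + 75) = -0.225
RL = −20·log₁₀(0.225) = 12.9 dB
P_refl/P_inc = |Γ|² = 0.0508

RL ≈ 12.9 dB; 5.08% of incident power reflected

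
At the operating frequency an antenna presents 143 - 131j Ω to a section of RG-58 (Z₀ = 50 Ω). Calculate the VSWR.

VSWR ≈ 5.43

Γ = (Z_L − Z_0)/(Z_L + Z_0) = (93 − j131)/(193 − j131)
|Γ| = 161/233 = 0.689
VSWR = (1 + |Γ|)/(1 − |Γ|) = 1.69/0.311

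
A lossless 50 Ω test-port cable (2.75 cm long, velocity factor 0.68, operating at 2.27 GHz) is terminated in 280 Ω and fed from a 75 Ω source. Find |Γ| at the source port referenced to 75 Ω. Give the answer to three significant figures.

λ = v/f = 0.68·c / 2.27 GHz = 0.0899 m
βl = 2π·l/λ = 2π × 0.306 = 110°
tan(βl) = -2.72
Z_in = Z_0·(Z_L + jZ_0·tanβl)/(Z_0 + jZ_L·tanβl) = 10.1 + j17.7 Ω
Γ_s = (Z_in − Z_s)/(Z_in + Z_s) = (-64.9 + j17.7)/(85.1 + j17.7), |Γ_s| = 0.774

|Γ| ≈ 0.774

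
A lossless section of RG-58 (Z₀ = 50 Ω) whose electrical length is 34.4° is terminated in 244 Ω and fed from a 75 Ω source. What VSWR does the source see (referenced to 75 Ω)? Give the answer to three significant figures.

VSWR ≈ 4.59

tan(βl) = 0.685
Z_in = Z_0·(Z_L + jZ_0·tanβl)/(Z_0 + jZ_L·tanβl) = 29.5 − j64.2 Ω
Γ_s = (Z_in − Z_s)/(Z_in + Z_s) = (-45.5 − j64.2)/(104 − j64.2), |Γ_s| = 0.642
VSWR = (1 + |Γ_s|)/(1 − |Γ_s|)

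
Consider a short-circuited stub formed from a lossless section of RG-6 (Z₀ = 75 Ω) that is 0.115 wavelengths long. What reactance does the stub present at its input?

βl = 2π × 0.115 = 41.4°
tan(βl) = 0.882
For a short-circuited stub, Z_in = jZ_0·tan(βl)

X_in ≈ 66.1 Ω (inductive)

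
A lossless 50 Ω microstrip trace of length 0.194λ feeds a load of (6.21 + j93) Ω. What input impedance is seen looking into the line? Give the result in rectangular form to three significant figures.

Z_in ≈ 3.14 − j56.1 Ω

βl = 2π × 0.194 = 69.8°
tan(βl) = tan(69.8°) = 2.72
Z_in = Z_0·(Z_L + jZ_0·tanβl)/(Z_0 + jZ_L·tanβl)
     = 50·(6.21 + j229)/(-203 + j16.9)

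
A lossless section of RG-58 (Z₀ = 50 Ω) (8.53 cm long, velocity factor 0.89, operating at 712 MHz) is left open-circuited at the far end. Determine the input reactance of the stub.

λ = v/f = 0.89·c / 712 MHz = 0.375 m
βl = 2π·l/λ = 2π × 0.227 = 81.9°
tan(βl) = 7.02
For an open-circuited stub, Z_in = −jZ_0·cot(βl) = −jZ_0/tan(βl)

X_in ≈ -7.13 Ω (capacitive)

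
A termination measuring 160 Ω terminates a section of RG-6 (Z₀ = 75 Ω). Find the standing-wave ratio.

For a purely resistive load, VSWR = R_L/Z_0 or Z_0/R_L (whichever > 1) = 160/75

VSWR ≈ 2.13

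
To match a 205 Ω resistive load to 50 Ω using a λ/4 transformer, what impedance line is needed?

Z_qwt ≈ 101 Ω

Z_qwt = √(Z_0·R_L) = √(50 × 205) = √10250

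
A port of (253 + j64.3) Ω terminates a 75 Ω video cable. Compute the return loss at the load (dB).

RL ≈ 4.94 dB

Γ = (178 + j64.3)/(328 + j64.3), |Γ| = 0.566
RL = −20·log₁₀|Γ| = −20·log₁₀(0.566)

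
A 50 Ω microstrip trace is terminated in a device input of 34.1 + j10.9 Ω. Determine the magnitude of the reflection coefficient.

Γ = (Z_L − Z_0)/(Z_L + Z_0) = (-15.9 + j10.9)/(84.1 + j10.9)
|Γ| = 19.3/84.8

|Γ| ≈ 0.227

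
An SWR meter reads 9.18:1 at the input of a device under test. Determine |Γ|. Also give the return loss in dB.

|Γ| ≈ 0.804; return loss ≈ 1.9 dB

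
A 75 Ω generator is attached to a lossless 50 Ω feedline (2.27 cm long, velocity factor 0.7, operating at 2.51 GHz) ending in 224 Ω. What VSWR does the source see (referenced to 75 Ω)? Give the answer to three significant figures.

λ = v/f = 0.7·c / 2.51 GHz = 0.0837 m
βl = 2π·l/λ = 2π × 0.271 = 97.7°
tan(βl) = -7.42
Z_in = Z_0·(Z_L + jZ_0·tanβl)/(Z_0 + jZ_L·tanβl) = 11.4 + j6.4 Ω
Γ_s = (Z_in − Z_s)/(Z_in + Z_s) = (-63.6 + j6.4)/(86.4 + j6.4), |Γ_s| = 0.739
VSWR = (1 + |Γ_s|)/(1 − |Γ_s|)

VSWR ≈ 6.66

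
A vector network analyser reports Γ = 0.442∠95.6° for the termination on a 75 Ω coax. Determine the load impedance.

Z_L = Z_0·(1 + Γ)/(1 − Γ) = 75·(0.957 + j0.44)/(1.04 − j0.44)

Z_L ≈ 47.1 + j51.5 Ω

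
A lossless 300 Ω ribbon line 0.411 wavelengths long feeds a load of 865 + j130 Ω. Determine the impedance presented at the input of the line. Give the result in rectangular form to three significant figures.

Z_in ≈ 247 + j305 Ω

βl = 2π × 0.411 = 148°
tan(βl) = tan(148°) = -0.626
Z_in = Z_0·(Z_L + jZ_0·tanβl)/(Z_0 + jZ_L·tanβl)
     = 300·(865 − j57.8)/(381 − j541)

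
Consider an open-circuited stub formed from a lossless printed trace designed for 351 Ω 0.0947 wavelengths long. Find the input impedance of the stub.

βl = 2π × 0.0947 = 34.1°
tan(βl) = 0.677
For an open-circuited stub, Z_in = −jZ_0·cot(βl) = −jZ_0/tan(βl)

Z_in ≈ −j519 Ω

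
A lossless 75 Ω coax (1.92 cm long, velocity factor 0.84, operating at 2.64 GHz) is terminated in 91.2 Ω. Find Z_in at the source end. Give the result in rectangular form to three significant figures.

Z_in ≈ 63.6 − j7.21 Ω

λ = v/f = 0.84·c / 2.64 GHz = 0.0955 m
βl = 2π·l/λ = 2π × 0.201 = 72.4°
tan(βl) = tan(72.4°) = 3.15
Z_in = Z_0·(Z_L + jZ_0·tanβl)/(Z_0 + jZ_L·tanβl)
     = 75·(91.2 + j237)/(75 + j288)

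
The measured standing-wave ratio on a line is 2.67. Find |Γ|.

|Γ| ≈ 0.455

|Γ| = (S − 1)/(S + 1) = (2.67 − 1)/(2.67 + 1) = 1.67/3.67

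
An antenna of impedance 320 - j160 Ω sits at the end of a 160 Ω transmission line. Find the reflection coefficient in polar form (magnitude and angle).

Γ = (Z_L − Z_0)/(Z_L + Z_0) = (160 − j160)/(480 − j160)
|Γ| = 226/506 = 0.447

Γ ≈ 0.447 ∠ -26.6°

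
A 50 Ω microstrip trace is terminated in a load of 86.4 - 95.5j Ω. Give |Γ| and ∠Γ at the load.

Γ = (Z_L − Z_0)/(Z_L + Z_0) = (36.4 − j95.5)/(136.4 − j95.5)
|Γ| = 102/167 = 0.614

Γ ≈ 0.614 ∠ -34.1°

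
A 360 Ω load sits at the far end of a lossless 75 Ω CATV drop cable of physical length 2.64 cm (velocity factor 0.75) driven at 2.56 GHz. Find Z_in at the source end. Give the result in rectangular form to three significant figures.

Z_in ≈ 17.2 + j23.4 Ω

λ = v/f = 0.75·c / 2.56 GHz = 0.0879 m
βl = 2π·l/λ = 2π × 0.3 = 108°
tan(βl) = tan(108°) = -3.05
Z_in = Z_0·(Z_L + jZ_0·tanβl)/(Z_0 + jZ_L·tanβl)
     = 75·(360 − j229)/(75 − j1100)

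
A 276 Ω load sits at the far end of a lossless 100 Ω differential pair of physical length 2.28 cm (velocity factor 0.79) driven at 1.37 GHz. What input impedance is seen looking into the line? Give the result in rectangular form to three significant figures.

λ = v/f = 0.79·c / 1.37 GHz = 0.173 m
βl = 2π·l/λ = 2π × 0.132 = 47.4°
tan(βl) = tan(47.4°) = 1.09
Z_in = Z_0·(Z_L + jZ_0·tanβl)/(Z_0 + jZ_L·tanβl)
     = 100·(276 + j109)/(100 + j301)

Z_in ≈ 60.1 − j71.8 Ω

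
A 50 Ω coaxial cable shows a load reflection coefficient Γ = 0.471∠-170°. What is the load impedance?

Z_L ≈ 18.1 − j3.8 Ω

Z_L = Z_0·(1 + Γ)/(1 − Γ) = 50·(0.536 − j0.0818)/(1.46 + j0.0818)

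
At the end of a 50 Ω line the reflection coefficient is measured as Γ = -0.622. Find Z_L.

Z_L ≈ 11.7 Ω

Z_L = Z_0·(1 + Γ)/(1 − Γ) = 50·(0.378)/(1.62)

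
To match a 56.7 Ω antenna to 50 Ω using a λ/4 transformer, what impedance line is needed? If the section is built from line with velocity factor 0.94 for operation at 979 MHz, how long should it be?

Z_qwt ≈ 53.2 Ω; length ≈ 7.2 cm

Z_qwt = √(Z_0·R_L) = √(50 × 56.7) = √2835
λ = 0.94·c/f = 0.288 m, so l = λ/4 = 0.072 m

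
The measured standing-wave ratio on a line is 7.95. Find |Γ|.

|Γ| = (S − 1)/(S + 1) = (7.95 − 1)/(7.95 + 1) = 6.95/8.95

|Γ| ≈ 0.777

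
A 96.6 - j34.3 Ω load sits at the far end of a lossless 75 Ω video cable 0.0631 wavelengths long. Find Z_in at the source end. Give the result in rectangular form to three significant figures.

βl = 2π × 0.0631 = 22.7°
tan(βl) = tan(22.7°) = 0.419
Z_in = Z_0·(Z_L + jZ_0·tanβl)/(Z_0 + jZ_L·tanβl)
     = 75·(96.6 − j2.9)/(89.4 + j40.4)

Z_in ≈ 66.4 − j32.5 Ω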